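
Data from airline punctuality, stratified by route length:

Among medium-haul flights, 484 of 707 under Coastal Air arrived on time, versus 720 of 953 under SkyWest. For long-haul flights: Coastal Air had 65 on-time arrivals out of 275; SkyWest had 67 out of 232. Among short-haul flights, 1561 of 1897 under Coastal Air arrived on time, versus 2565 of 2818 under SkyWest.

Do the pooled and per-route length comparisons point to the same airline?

Medium-haul: Coastal Air 484/707 = 68.5%, SkyWest 720/953 = 75.6% → SkyWest
Long-haul: Coastal Air 65/275 = 23.6%, SkyWest 67/232 = 28.9% → SkyWest
Short-haul: Coastal Air 1561/1897 = 82.3%, SkyWest 2565/2818 = 91.0% → SkyWest
Overall: Coastal Air 2110/2879 = 73.3%, SkyWest 3352/4003 = 83.7% → SkyWest
SkyWest wins overall and in every route group — no reversal.

Yes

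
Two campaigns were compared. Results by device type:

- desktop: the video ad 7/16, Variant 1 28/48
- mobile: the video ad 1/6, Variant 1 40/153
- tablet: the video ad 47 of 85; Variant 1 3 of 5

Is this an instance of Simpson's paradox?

Yes

Desktop: the video ad 7/16 = 43.8%, Variant 1 28/48 = 58.3% → Variant 1
Mobile: the video ad 1/6 = 16.7%, Variant 1 40/153 = 26.1% → Variant 1
Tablet: the video ad 47/85 = 55.3%, Variant 1 3/5 = 60.0% → Variant 1
Overall: the video ad 55/107 = 51.4%, Variant 1 71/206 = 34.5% → the video ad
Variant 1 wins each device group but the video ad wins overall — the comparison reverses. Variant 1's impressions skew toward mobile, which has a lower base rate.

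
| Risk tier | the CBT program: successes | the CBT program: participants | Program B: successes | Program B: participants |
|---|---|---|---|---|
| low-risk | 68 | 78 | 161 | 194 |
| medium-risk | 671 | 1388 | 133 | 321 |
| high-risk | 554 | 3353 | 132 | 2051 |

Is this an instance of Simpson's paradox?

No

Low-risk: the CBT program 68/78 = 87.2%, Program B 161/194 = 83.0% → the CBT program
Medium-risk: the CBT program 671/1388 = 48.3%, Program B 133/321 = 41.4% → the CBT program
High-risk: the CBT program 554/3353 = 16.5%, Program B 132/2051 = 6.4% → the CBT program
Overall: the CBT program 1293/4819 = 26.8%, Program B 426/2566 = 16.6% → the CBT program
The CBT program wins overall and in every risk group — no reversal.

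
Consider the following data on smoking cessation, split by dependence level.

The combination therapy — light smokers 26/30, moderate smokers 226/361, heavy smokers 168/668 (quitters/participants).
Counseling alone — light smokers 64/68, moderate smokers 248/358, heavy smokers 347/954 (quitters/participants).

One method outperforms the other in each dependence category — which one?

Light smokers: the combination therapy 26/30 = 86.7%, counseling alone 64/68 = 94.1% → counseling alone
Moderate smokers: the combination therapy 226/361 = 62.6%, counseling alone 248/358 = 69.3% → counseling alone
Heavy smokers: the combination therapy 168/668 = 25.1%, counseling alone 347/954 = 36.4% → counseling alone
Counseling alone has the higher rate in all 3 groups.

counseling alone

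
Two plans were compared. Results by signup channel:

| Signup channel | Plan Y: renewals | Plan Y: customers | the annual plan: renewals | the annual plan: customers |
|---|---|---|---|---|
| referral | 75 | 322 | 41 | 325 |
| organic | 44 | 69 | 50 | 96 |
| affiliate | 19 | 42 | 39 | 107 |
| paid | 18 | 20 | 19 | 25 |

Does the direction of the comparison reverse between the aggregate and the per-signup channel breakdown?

No

Referral: Plan Y 75/322 = 23.3%, the annual plan 41/325 = 12.6% → Plan Y
Organic: Plan Y 44/69 = 63.8%, the annual plan 50/96 = 52.1% → Plan Y
Affiliate: Plan Y 19/42 = 45.2%, the annual plan 39/107 = 36.4% → Plan Y
Paid: Plan Y 18/20 = 90.0%, the annual plan 19/25 = 76.0% → Plan Y
Overall: Plan Y 156/453 = 34.4%, the annual plan 149/553 = 26.9% → Plan Y
Plan Y wins overall and in every signup group — no reversal.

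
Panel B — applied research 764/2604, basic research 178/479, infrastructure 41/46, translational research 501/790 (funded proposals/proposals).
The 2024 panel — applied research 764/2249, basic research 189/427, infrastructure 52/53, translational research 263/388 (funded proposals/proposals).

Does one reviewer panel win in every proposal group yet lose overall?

No

Applied research: Panel B 764/2604 = 29.3%, the 2024 panel 764/2249 = 34.0% → the 2024 panel
Basic research: Panel B 178/479 = 37.2%, the 2024 panel 189/427 = 44.3% → the 2024 panel
Infrastructure: Panel B 41/46 = 89.1%, the 2024 panel 52/53 = 98.1% → the 2024 panel
Translational research: Panel B 501/790 = 63.4%, the 2024 panel 263/388 = 67.8% → the 2024 panel
Overall: Panel B 1484/3919 = 37.9%, the 2024 panel 1268/3117 = 40.7% → the 2024 panel
The 2024 panel wins overall and in every proposal group — no reversal.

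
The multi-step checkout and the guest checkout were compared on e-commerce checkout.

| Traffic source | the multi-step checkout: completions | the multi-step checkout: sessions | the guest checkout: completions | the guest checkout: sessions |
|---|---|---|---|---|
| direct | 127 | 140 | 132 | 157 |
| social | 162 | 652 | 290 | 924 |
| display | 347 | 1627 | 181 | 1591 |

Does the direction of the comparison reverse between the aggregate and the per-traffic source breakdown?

No

Direct: the multi-step checkout 127/140 = 90.7%, the guest checkout 132/157 = 84.1% → the multi-step checkout
Social: the multi-step checkout 162/652 = 24.8%, the guest checkout 290/924 = 31.4% → the guest checkout
Display: the multi-step checkout 347/1627 = 21.3%, the guest checkout 181/1591 = 11.4% → the multi-step checkout
Overall: the multi-step checkout 636/2419 = 26.3%, the guest checkout 603/2672 = 22.6% → the multi-step checkout
Neither sweeps: the multi-step checkout wins 2 of 3 groups, the guest checkout wins 1. The multi-step checkout wins overall but not every group — no Simpson reversal.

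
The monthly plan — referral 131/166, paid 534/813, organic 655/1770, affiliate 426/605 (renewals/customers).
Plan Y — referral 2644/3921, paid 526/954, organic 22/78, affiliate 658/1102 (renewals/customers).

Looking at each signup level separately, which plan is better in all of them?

Referral: the monthly plan 131/166 = 78.9%, Plan Y 2644/3921 = 67.4% → the monthly plan
Paid: the monthly plan 534/813 = 65.7%, Plan Y 526/954 = 55.1% → the monthly plan
Organic: the monthly plan 655/1770 = 37.0%, Plan Y 22/78 = 28.2% → the monthly plan
Affiliate: the monthly plan 426/605 = 70.4%, Plan Y 658/1102 = 59.7% → the monthly plan
The monthly plan has the higher rate in all 4 groups.

the monthly plan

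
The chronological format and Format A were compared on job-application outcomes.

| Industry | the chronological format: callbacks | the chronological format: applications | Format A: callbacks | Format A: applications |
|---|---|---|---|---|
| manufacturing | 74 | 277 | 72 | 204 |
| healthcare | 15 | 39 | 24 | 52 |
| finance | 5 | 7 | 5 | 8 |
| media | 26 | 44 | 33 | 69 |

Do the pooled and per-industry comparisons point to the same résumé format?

Manufacturing: the chronological format 74/277 = 26.7%, Format A 72/204 = 35.3% → Format A
Healthcare: the chronological format 15/39 = 38.5%, Format A 24/52 = 46.2% → Format A
Finance: the chronological format 5/7 = 71.4%, Format A 5/8 = 62.5% → the chronological format
Media: the chronological format 26/44 = 59.1%, Format A 33/69 = 47.8% → the chronological format
Overall: the chronological format 120/367 = 32.7%, Format A 134/333 = 40.2% → Format A
Neither sweeps: the chronological format wins 2 of 4 groups, Format A wins 2. Format A wins overall but not every group — no Simpson reversal.

No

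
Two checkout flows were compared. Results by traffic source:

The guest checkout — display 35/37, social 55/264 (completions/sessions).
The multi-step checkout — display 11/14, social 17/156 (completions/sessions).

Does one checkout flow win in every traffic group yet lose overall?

Display: the guest checkout 35/37 = 94.6%, the multi-step checkout 11/14 = 78.6% → the guest checkout
Social: the guest checkout 55/264 = 20.8%, the multi-step checkout 17/156 = 10.9% → the guest checkout
Overall: the guest checkout 90/301 = 29.9%, the multi-step checkout 28/170 = 16.5% → the guest checkout
The guest checkout wins overall and in every traffic group — no reversal.

No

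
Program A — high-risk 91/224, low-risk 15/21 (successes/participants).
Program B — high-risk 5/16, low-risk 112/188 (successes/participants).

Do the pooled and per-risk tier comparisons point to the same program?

High-risk: Program A 91/224 = 40.6%, Program B 5/16 = 31.2% → Program A
Low-risk: Program A 15/21 = 71.4%, Program B 112/188 = 59.6% → Program A
Overall: Program A 106/245 = 43.3%, Program B 117/204 = 57.4% → Program B
Program A wins each risk group but Program B wins overall — the comparison reverses. Program A's participants skew toward high-risk, which has a lower base rate.

No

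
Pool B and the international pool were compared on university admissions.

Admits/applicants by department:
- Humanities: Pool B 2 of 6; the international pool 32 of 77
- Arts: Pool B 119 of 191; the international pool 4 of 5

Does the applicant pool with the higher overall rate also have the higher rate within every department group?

No

Humanities: Pool B 2/6 = 33.3%, the international pool 32/77 = 41.6% → the international pool
Arts: Pool B 119/191 = 62.3%, the international pool 4/5 = 80.0% → the international pool
Overall: Pool B 121/197 = 61.4%, the international pool 36/82 = 43.9% → Pool B
The international pool wins each department group but Pool B wins overall — the comparison reverses. The international pool's applicants skew toward Humanities, which has a lower base rate.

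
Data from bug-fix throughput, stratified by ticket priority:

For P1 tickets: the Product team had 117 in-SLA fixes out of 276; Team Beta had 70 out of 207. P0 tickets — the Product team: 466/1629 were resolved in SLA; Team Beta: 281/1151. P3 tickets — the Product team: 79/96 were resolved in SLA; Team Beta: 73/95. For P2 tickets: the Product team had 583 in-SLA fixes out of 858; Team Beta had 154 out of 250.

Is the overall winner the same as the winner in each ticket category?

P1: the Product team 117/276 = 42.4%, Team Beta 70/207 = 33.8% → the Product team
P0: the Product team 466/1629 = 28.6%, Team Beta 281/1151 = 24.4% → the Product team
P3: the Product team 79/96 = 82.3%, Team Beta 73/95 = 76.8% → the Product team
P2: the Product team 583/858 = 67.9%, Team Beta 154/250 = 61.6% → the Product team
Overall: the Product team 1245/2859 = 43.5%, Team Beta 578/1703 = 33.9% → the Product team
The Product team wins overall and in every ticket group — no reversal.

Yes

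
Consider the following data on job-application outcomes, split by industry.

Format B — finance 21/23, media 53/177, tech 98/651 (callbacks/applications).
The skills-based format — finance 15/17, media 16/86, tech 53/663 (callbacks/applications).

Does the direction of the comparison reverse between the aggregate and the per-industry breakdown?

Finance: Format B 21/23 = 91.3%, the skills-based format 15/17 = 88.2% → Format B
Media: Format B 53/177 = 29.9%, the skills-based format 16/86 = 18.6% → Format B
Tech: Format B 98/651 = 15.1%, the skills-based format 53/663 = 8.0% → Format B
Overall: Format B 172/851 = 20.2%, the skills-based format 84/766 = 11.0% → Format B
Format B wins overall and in every industry group — no reversal.

No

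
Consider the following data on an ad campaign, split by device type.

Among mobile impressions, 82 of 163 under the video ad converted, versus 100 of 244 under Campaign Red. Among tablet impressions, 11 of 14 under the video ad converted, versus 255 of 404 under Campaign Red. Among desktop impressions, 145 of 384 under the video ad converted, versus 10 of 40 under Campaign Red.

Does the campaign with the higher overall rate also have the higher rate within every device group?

Mobile: the video ad 82/163 = 50.3%, Campaign Red 100/244 = 41.0% → the video ad
Tablet: the video ad 11/14 = 78.6%, Campaign Red 255/404 = 63.1% → the video ad
Desktop: the video ad 145/384 = 37.8%, Campaign Red 10/40 = 25.0% → the video ad
Overall: the video ad 238/561 = 42.4%, Campaign Red 365/688 = 53.1% → Campaign Red
The video ad wins each device group but Campaign Red wins overall — the comparison reverses. The video ad's impressions skew toward desktop, which has a lower base rate.

No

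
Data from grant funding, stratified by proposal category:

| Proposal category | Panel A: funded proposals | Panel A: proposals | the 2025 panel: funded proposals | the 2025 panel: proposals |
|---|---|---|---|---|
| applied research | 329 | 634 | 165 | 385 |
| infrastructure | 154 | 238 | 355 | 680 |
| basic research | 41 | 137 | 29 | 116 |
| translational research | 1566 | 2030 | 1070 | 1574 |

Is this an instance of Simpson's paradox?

Applied research: Panel A 329/634 = 51.9%, the 2025 panel 165/385 = 42.9% → Panel A
Infrastructure: Panel A 154/238 = 64.7%, the 2025 panel 355/680 = 52.2% → Panel A
Basic research: Panel A 41/137 = 29.9%, the 2025 panel 29/116 = 25.0% → Panel A
Translational research: Panel A 1566/2030 = 77.1%, the 2025 panel 1070/1574 = 68.0% → Panel A
Overall: Panel A 2090/3039 = 68.8%, the 2025 panel 1619/2755 = 58.8% → Panel A
Panel A wins overall and in every proposal group — no reversal.

No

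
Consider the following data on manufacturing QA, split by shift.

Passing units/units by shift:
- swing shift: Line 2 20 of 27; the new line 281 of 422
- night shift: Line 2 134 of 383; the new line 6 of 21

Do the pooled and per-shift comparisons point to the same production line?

No

Swing shift: Line 2 20/27 = 74.1%, the new line 281/422 = 66.6% → Line 2
Night shift: Line 2 134/383 = 35.0%, the new line 6/21 = 28.6% → Line 2
Overall: Line 2 154/410 = 37.6%, the new line 287/443 = 64.8% → the new line
Line 2 wins each shift group but the new line wins overall — the comparison reverses. Line 2's units skew toward night shift, which has a lower base rate.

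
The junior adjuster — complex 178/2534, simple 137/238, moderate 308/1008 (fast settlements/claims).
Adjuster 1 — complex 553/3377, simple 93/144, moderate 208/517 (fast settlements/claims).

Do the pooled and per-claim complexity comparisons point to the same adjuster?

Complex: the junior adjuster 178/2534 = 7.0%, Adjuster 1 553/3377 = 16.4% → Adjuster 1
Simple: the junior adjuster 137/238 = 57.6%, Adjuster 1 93/144 = 64.6% → Adjuster 1
Moderate: the junior adjuster 308/1008 = 30.6%, Adjuster 1 208/517 = 40.2% → Adjuster 1
Overall: the junior adjuster 623/3780 = 16.5%, Adjuster 1 854/4038 = 21.1% → Adjuster 1
Adjuster 1 wins overall and in every claim group — no reversal.

Yes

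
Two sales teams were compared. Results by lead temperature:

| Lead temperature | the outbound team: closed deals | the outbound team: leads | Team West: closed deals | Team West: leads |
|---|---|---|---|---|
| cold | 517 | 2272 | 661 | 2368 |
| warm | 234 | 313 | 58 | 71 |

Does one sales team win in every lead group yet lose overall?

No

Cold: the outbound team 517/2272 = 22.8%, Team West 661/2368 = 27.9% → Team West
Warm: the outbound team 234/313 = 74.8%, Team West 58/71 = 81.7% → Team West
Overall: the outbound team 751/2585 = 29.1%, Team West 719/2439 = 29.5% → Team West
Team West wins overall and in every lead group — no reversal.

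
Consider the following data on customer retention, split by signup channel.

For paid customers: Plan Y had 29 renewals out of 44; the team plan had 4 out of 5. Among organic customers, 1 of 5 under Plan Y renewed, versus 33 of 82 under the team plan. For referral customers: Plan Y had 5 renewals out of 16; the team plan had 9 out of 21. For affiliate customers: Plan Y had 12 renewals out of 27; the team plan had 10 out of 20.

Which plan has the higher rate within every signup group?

the team plan

Paid: Plan Y 29/44 = 65.9%, the team plan 4/5 = 80.0% → the team plan
Organic: Plan Y 1/5 = 20.0%, the team plan 33/82 = 40.2% → the team plan
Referral: Plan Y 5/16 = 31.2%, the team plan 9/21 = 42.9% → the team plan
Affiliate: Plan Y 12/27 = 44.4%, the team plan 10/20 = 50.0% → the team plan
The team plan has the higher rate in all 4 groups.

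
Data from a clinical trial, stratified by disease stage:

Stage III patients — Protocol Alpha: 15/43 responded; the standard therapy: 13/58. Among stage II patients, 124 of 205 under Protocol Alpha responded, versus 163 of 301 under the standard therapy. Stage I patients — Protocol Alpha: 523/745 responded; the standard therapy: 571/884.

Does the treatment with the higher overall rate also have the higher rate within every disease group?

Yes

Stage III: Protocol Alpha 15/43 = 34.9%, the standard therapy 13/58 = 22.4% → Protocol Alpha
Stage II: Protocol Alpha 124/205 = 60.5%, the standard therapy 163/301 = 54.2% → Protocol Alpha
Stage I: Protocol Alpha 523/745 = 70.2%, the standard therapy 571/884 = 64.6% → Protocol Alpha
Overall: Protocol Alpha 662/993 = 66.7%, the standard therapy 747/1243 = 60.1% → Protocol Alpha
Protocol Alpha wins overall and in every disease group — no reversal.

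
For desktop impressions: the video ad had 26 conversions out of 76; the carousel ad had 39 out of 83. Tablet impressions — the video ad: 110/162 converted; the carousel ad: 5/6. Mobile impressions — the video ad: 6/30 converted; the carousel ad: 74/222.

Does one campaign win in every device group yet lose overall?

Desktop: the video ad 26/76 = 34.2%, the carousel ad 39/83 = 47.0% → the carousel ad
Tablet: the video ad 110/162 = 67.9%, the carousel ad 5/6 = 83.3% → the carousel ad
Mobile: the video ad 6/30 = 20.0%, the carousel ad 74/222 = 33.3% → the carousel ad
Overall: the video ad 142/268 = 53.0%, the carousel ad 118/311 = 37.9% → the video ad
The carousel ad wins each device group but the video ad wins overall — the comparison reverses. The carousel ad's impressions skew toward mobile, which has a lower base rate.

Yes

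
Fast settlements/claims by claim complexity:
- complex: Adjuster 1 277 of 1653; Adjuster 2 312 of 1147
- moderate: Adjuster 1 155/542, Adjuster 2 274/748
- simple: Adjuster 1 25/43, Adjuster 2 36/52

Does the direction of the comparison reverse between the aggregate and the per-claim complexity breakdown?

Complex: Adjuster 1 277/1653 = 16.8%, Adjuster 2 312/1147 = 27.2% → Adjuster 2
Moderate: Adjuster 1 155/542 = 28.6%, Adjuster 2 274/748 = 36.6% → Adjuster 2
Simple: Adjuster 1 25/43 = 58.1%, Adjuster 2 36/52 = 69.2% → Adjuster 2
Overall: Adjuster 1 457/2238 = 20.4%, Adjuster 2 622/1947 = 31.9% → Adjuster 2
Adjuster 2 wins overall and in every claim group — no reversal.

No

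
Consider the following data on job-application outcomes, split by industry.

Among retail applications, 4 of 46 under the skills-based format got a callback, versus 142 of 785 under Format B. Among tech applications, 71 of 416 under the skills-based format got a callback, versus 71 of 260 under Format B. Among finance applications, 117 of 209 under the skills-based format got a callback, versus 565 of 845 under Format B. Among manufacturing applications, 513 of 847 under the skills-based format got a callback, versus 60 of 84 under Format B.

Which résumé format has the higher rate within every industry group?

Retail: the skills-based format 4/46 = 8.7%, Format B 142/785 = 18.1% → Format B
Tech: the skills-based format 71/416 = 17.1%, Format B 71/260 = 27.3% → Format B
Finance: the skills-based format 117/209 = 56.0%, Format B 565/845 = 66.9% → Format B
Manufacturing: the skills-based format 513/847 = 60.6%, Format B 60/84 = 71.4% → Format B
Format B has the higher rate in all 4 groups.

Format B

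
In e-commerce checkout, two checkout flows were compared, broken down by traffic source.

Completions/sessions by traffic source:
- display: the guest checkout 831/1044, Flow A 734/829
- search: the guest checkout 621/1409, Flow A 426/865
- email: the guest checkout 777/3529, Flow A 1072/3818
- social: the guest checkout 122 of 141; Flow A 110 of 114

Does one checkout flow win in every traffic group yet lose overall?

No

Display: the guest checkout 831/1044 = 79.6%, Flow A 734/829 = 88.5% → Flow A
Search: the guest checkout 621/1409 = 44.1%, Flow A 426/865 = 49.2% → Flow A
Email: the guest checkout 777/3529 = 22.0%, Flow A 1072/3818 = 28.1% → Flow A
Social: the guest checkout 122/141 = 86.5%, Flow A 110/114 = 96.5% → Flow A
Overall: the guest checkout 2351/6123 = 38.4%, Flow A 2342/5626 = 41.6% → Flow A
Flow A wins overall and in every traffic group — no reversal.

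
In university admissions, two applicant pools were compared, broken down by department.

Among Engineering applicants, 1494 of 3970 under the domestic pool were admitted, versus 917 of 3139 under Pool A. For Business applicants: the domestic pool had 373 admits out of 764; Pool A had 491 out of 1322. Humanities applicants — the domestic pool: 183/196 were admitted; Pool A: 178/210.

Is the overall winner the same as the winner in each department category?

Engineering: the domestic pool 1494/3970 = 37.6%, Pool A 917/3139 = 29.2% → the domestic pool
Business: the domestic pool 373/764 = 48.8%, Pool A 491/1322 = 37.1% → the domestic pool
Humanities: the domestic pool 183/196 = 93.4%, Pool A 178/210 = 84.8% → the domestic pool
Overall: the domestic pool 2050/4930 = 41.6%, Pool A 1586/4671 = 34.0% → the domestic pool
The domestic pool wins overall and in every department group — no reversal.

Yes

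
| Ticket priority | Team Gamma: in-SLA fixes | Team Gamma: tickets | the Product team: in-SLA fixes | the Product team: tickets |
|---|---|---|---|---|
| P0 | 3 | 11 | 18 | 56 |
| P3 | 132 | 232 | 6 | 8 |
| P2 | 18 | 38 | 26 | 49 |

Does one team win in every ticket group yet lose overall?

Yes

P0: Team Gamma 3/11 = 27.3%, the Product team 18/56 = 32.1% → the Product team
P3: Team Gamma 132/232 = 56.9%, the Product team 6/8 = 75.0% → the Product team
P2: Team Gamma 18/38 = 47.4%, the Product team 26/49 = 53.1% → the Product team
Overall: Team Gamma 153/281 = 54.4%, the Product team 50/113 = 44.2% → Team Gamma
The Product team wins each ticket group but Team Gamma wins overall — the comparison reverses. The Product team's tickets skew toward P0, which has a lower base rate.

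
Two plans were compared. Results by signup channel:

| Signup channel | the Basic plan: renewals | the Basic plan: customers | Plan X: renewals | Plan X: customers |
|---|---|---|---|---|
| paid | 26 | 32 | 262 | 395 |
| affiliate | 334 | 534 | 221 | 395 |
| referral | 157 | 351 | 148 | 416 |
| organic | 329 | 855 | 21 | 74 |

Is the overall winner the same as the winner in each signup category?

Paid: the Basic plan 26/32 = 81.2%, Plan X 262/395 = 66.3% → the Basic plan
Affiliate: the Basic plan 334/534 = 62.5%, Plan X 221/395 = 55.9% → the Basic plan
Referral: the Basic plan 157/351 = 44.7%, Plan X 148/416 = 35.6% → the Basic plan
Organic: the Basic plan 329/855 = 38.5%, Plan X 21/74 = 28.4% → the Basic plan
Overall: the Basic plan 846/1772 = 47.7%, Plan X 652/1280 = 50.9% → Plan X
The Basic plan wins each signup group but Plan X wins overall — the comparison reverses. The Basic plan's customers skew toward organic, which has a lower base rate.

No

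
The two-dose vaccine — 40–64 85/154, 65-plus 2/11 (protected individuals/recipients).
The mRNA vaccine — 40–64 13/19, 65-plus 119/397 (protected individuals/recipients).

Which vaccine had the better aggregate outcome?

the two-dose vaccine

40–64: the two-dose vaccine 85/154 = 55.2%, the mRNA vaccine 13/19 = 68.4% → the mRNA vaccine
65-plus: the two-dose vaccine 2/11 = 18.2%, the mRNA vaccine 119/397 = 30.0% → the mRNA vaccine
Overall: the two-dose vaccine 87/165 = 52.7%, the mRNA vaccine 132/416 = 31.7% → the two-dose vaccine
(The mRNA vaccine wins every age group but the two-dose vaccine wins overall — the mRNA vaccine's recipients skew toward the low-rate 65-plus group.)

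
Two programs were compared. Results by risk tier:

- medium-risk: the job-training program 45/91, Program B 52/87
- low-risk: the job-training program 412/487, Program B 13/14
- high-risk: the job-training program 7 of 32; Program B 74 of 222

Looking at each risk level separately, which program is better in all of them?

Program B

Medium-risk: the job-training program 45/91 = 49.5%, Program B 52/87 = 59.8% → Program B
Low-risk: the job-training program 412/487 = 84.6%, Program B 13/14 = 92.9% → Program B
High-risk: the job-training program 7/32 = 21.9%, Program B 74/222 = 33.3% → Program B
Program B has the higher rate in all 3 groups.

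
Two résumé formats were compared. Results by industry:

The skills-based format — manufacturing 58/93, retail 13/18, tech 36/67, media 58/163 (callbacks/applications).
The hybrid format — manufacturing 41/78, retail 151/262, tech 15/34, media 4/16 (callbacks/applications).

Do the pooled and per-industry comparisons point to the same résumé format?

Manufacturing: the skills-based format 58/93 = 62.4%, the hybrid format 41/78 = 52.6% → the skills-based format
Retail: the skills-based format 13/18 = 72.2%, the hybrid format 151/262 = 57.6% → the skills-based format
Tech: the skills-based format 36/67 = 53.7%, the hybrid format 15/34 = 44.1% → the skills-based format
Media: the skills-based format 58/163 = 35.6%, the hybrid format 4/16 = 25.0% → the skills-based format
Overall: the skills-based format 165/341 = 48.4%, the hybrid format 211/390 = 54.1% → the hybrid format
The skills-based format wins each industry group but the hybrid format wins overall — the comparison reverses. The skills-based format's applications skew toward media, which has a lower base rate.

No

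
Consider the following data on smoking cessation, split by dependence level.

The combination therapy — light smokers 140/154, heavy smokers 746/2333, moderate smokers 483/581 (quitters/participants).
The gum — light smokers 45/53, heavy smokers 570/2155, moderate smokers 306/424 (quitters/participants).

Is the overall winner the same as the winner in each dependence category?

Light smokers: the combination therapy 140/154 = 90.9%, the gum 45/53 = 84.9% → the combination therapy
Heavy smokers: the combination therapy 746/2333 = 32.0%, the gum 570/2155 = 26.5% → the combination therapy
Moderate smokers: the combination therapy 483/581 = 83.1%, the gum 306/424 = 72.2% → the combination therapy
Overall: the combination therapy 1369/3068 = 44.6%, the gum 921/2632 = 35.0% → the combination therapy
The combination therapy wins overall and in every dependence group — no reversal.

Yes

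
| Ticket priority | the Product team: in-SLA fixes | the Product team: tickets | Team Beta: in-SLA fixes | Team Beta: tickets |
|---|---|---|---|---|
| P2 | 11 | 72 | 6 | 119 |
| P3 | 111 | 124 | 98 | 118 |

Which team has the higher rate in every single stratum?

the Product team

P2: the Product team 11/72 = 15.3%, Team Beta 6/119 = 5.0% → the Product team
P3: the Product team 111/124 = 89.5%, Team Beta 98/118 = 83.1% → the Product team
The Product team has the higher rate in both groups.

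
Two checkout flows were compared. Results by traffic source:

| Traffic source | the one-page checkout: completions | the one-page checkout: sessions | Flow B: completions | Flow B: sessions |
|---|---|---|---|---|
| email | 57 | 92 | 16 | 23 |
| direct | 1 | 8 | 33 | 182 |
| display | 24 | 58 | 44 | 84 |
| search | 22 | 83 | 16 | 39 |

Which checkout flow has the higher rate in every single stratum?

Flow B

Email: the one-page checkout 57/92 = 62.0%, Flow B 16/23 = 69.6% → Flow B
Direct: the one-page checkout 1/8 = 12.5%, Flow B 33/182 = 18.1% → Flow B
Display: the one-page checkout 24/58 = 41.4%, Flow B 44/84 = 52.4% → Flow B
Search: the one-page checkout 22/83 = 26.5%, Flow B 16/39 = 41.0% → Flow B
Flow B has the higher rate in all 4 groups.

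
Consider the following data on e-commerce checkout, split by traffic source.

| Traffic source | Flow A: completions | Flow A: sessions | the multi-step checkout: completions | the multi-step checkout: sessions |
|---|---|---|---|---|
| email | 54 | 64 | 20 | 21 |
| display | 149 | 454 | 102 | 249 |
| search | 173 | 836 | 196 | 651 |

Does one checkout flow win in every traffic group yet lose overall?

No

Email: Flow A 54/64 = 84.4%, the multi-step checkout 20/21 = 95.2% → the multi-step checkout
Display: Flow A 149/454 = 32.8%, the multi-step checkout 102/249 = 41.0% → the multi-step checkout
Search: Flow A 173/836 = 20.7%, the multi-step checkout 196/651 = 30.1% → the multi-step checkout
Overall: Flow A 376/1354 = 27.8%, the multi-step checkout 318/921 = 34.5% → the multi-step checkout
The multi-step checkout wins overall and in every traffic group — no reversal.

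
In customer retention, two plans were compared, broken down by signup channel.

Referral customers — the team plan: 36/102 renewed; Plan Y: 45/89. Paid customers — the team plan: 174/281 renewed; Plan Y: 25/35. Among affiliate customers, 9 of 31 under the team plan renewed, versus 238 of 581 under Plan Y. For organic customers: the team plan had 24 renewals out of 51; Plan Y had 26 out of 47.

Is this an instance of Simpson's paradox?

Yes

Referral: the team plan 36/102 = 35.3%, Plan Y 45/89 = 50.6% → Plan Y
Paid: the team plan 174/281 = 61.9%, Plan Y 25/35 = 71.4% → Plan Y
Affiliate: the team plan 9/31 = 29.0%, Plan Y 238/581 = 41.0% → Plan Y
Organic: the team plan 24/51 = 47.1%, Plan Y 26/47 = 55.3% → Plan Y
Overall: the team plan 243/465 = 52.3%, Plan Y 334/752 = 44.4% → the team plan
Plan Y wins each signup group but the team plan wins overall — the comparison reverses. Plan Y's customers skew toward affiliate, which has a lower base rate.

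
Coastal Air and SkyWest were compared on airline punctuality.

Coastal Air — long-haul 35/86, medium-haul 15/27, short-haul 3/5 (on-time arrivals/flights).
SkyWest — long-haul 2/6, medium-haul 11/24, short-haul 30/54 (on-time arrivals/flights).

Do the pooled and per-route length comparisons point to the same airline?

Long-haul: Coastal Air 35/86 = 40.7%, SkyWest 2/6 = 33.3% → Coastal Air
Medium-haul: Coastal Air 15/27 = 55.6%, SkyWest 11/24 = 45.8% → Coastal Air
Short-haul: Coastal Air 3/5 = 60.0%, SkyWest 30/54 = 55.6% → Coastal Air
Overall: Coastal Air 53/118 = 44.9%, SkyWest 43/84 = 51.2% → SkyWest
Coastal Air wins each route group but SkyWest wins overall — the comparison reverses. Coastal Air's flights skew toward long-haul, which has a lower base rate.

No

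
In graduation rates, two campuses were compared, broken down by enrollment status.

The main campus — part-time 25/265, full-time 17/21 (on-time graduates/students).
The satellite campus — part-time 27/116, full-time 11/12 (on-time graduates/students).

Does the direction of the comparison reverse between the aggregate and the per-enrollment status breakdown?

Part-time: the main campus 25/265 = 9.4%, the satellite campus 27/116 = 23.3% → the satellite campus
Full-time: the main campus 17/21 = 81.0%, the satellite campus 11/12 = 91.7% → the satellite campus
Overall: the main campus 42/286 = 14.7%, the satellite campus 38/128 = 29.7% → the satellite campus
The satellite campus wins overall and in every enrollment group — no reversal.

No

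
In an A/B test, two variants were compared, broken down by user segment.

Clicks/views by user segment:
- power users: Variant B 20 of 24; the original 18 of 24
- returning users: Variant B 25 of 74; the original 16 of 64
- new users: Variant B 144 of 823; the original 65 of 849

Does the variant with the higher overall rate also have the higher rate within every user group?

Yes

Power users: Variant B 20/24 = 83.3%, the original 18/24 = 75.0% → Variant B
Returning users: Variant B 25/74 = 33.8%, the original 16/64 = 25.0% → Variant B
New users: Variant B 144/823 = 17.5%, the original 65/849 = 7.7% → Variant B
Overall: Variant B 189/921 = 20.5%, the original 99/937 = 10.6% → Variant B
Variant B wins overall and in every user group — no reversal.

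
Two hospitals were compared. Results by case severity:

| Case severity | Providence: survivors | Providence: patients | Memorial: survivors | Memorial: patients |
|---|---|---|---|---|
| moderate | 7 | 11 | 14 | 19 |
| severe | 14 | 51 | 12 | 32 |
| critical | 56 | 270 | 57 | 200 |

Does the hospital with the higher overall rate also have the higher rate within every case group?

Yes

Moderate: Providence 7/11 = 63.6%, Memorial 14/19 = 73.7% → Memorial
Severe: Providence 14/51 = 27.5%, Memorial 12/32 = 37.5% → Memorial
Critical: Providence 56/270 = 20.7%, Memorial 57/200 = 28.5% → Memorial
Overall: Providence 77/332 = 23.2%, Memorial 83/251 = 33.1% → Memorial
Memorial wins overall and in every case group — no reversal.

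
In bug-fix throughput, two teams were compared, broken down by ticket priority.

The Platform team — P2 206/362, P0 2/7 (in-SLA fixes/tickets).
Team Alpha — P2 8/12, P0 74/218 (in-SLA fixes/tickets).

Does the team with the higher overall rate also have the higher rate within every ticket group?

No

P2: the Platform team 206/362 = 56.9%, Team Alpha 8/12 = 66.7% → Team Alpha
P0: the Platform team 2/7 = 28.6%, Team Alpha 74/218 = 33.9% → Team Alpha
Overall: the Platform team 208/369 = 56.4%, Team Alpha 82/230 = 35.7% → the Platform team
Team Alpha wins each ticket group but the Platform team wins overall — the comparison reverses. Team Alpha's tickets skew toward P0, which has a lower base rate.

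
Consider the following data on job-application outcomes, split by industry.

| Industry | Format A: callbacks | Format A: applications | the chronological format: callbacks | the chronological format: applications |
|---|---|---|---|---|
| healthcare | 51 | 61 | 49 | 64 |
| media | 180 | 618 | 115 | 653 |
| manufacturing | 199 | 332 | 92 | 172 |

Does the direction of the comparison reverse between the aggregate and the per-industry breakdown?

No

Healthcare: Format A 51/61 = 83.6%, the chronological format 49/64 = 76.6% → Format A
Media: Format A 180/618 = 29.1%, the chronological format 115/653 = 17.6% → Format A
Manufacturing: Format A 199/332 = 59.9%, the chronological format 92/172 = 53.5% → Format A
Overall: Format A 430/1011 = 42.5%, the chronological format 256/889 = 28.8% → Format A
Format A wins overall and in every industry group — no reversal.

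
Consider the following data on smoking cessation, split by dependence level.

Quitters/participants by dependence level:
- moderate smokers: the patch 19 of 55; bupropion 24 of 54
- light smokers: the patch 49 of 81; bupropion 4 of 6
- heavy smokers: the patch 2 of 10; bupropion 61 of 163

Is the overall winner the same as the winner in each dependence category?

Moderate smokers: the patch 19/55 = 34.5%, bupropion 24/54 = 44.4% → bupropion
Light smokers: the patch 49/81 = 60.5%, bupropion 4/6 = 66.7% → bupropion
Heavy smokers: the patch 2/10 = 20.0%, bupropion 61/163 = 37.4% → bupropion
Overall: the patch 70/146 = 47.9%, bupropion 89/223 = 39.9% → the patch
Bupropion wins each dependence group but the patch wins overall — the comparison reverses. Bupropion's participants skew toward heavy smokers, which has a lower base rate.

No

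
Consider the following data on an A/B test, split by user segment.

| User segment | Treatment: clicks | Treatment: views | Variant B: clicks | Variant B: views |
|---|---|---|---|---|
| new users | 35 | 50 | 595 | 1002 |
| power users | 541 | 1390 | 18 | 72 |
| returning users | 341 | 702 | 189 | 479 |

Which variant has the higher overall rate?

Variant B

New users: Treatment 35/50 = 70.0%, Variant B 595/1002 = 59.4% → Treatment
Power users: Treatment 541/1390 = 38.9%, Variant B 18/72 = 25.0% → Treatment
Returning users: Treatment 341/702 = 48.6%, Variant B 189/479 = 39.5% → Treatment
Overall: Treatment 917/2142 = 42.8%, Variant B 802/1553 = 51.6% → Variant B
(Treatment wins every user group but Variant B wins overall — Treatment's views skew toward the low-rate power users group.)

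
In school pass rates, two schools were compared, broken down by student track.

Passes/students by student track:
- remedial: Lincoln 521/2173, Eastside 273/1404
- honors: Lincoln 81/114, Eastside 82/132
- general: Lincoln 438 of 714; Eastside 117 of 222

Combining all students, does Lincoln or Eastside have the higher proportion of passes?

Remedial: Lincoln 521/2173 = 24.0%, Eastside 273/1404 = 19.4% → Lincoln
Honors: Lincoln 81/114 = 71.1%, Eastside 82/132 = 62.1% → Lincoln
General: Lincoln 438/714 = 61.3%, Eastside 117/222 = 52.7% → Lincoln
Overall: Lincoln 1040/3001 = 34.7%, Eastside 472/1758 = 26.8% → Lincoln

Lincoln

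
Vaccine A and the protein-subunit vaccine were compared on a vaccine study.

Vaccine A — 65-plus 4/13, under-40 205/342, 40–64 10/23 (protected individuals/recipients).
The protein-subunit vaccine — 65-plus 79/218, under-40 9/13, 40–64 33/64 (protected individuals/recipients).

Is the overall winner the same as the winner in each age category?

No

65-plus: Vaccine A 4/13 = 30.8%, the protein-subunit vaccine 79/218 = 36.2% → the protein-subunit vaccine
Under-40: Vaccine A 205/342 = 59.9%, the protein-subunit vaccine 9/13 = 69.2% → the protein-subunit vaccine
40–64: Vaccine A 10/23 = 43.5%, the protein-subunit vaccine 33/64 = 51.6% → the protein-subunit vaccine
Overall: Vaccine A 219/378 = 57.9%, the protein-subunit vaccine 121/295 = 41.0% → Vaccine A
The protein-subunit vaccine wins each age group but Vaccine A wins overall — the comparison reverses. The protein-subunit vaccine's recipients skew toward 65-plus, which has a lower base rate.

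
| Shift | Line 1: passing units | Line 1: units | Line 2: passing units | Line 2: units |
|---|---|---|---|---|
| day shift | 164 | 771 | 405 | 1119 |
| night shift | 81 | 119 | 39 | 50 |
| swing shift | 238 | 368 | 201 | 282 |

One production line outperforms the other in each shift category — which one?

Line 2

Day shift: Line 1 164/771 = 21.3%, Line 2 405/1119 = 36.2% → Line 2
Night shift: Line 1 81/119 = 68.1%, Line 2 39/50 = 78.0% → Line 2
Swing shift: Line 1 238/368 = 64.7%, Line 2 201/282 = 71.3% → Line 2
Line 2 has the higher rate in all 3 groups.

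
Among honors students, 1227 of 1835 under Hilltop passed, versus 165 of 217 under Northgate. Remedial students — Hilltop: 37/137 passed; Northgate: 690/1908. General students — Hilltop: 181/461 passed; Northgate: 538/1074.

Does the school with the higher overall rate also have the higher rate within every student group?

Honors: Hilltop 1227/1835 = 66.9%, Northgate 165/217 = 76.0% → Northgate
Remedial: Hilltop 37/137 = 27.0%, Northgate 690/1908 = 36.2% → Northgate
General: Hilltop 181/461 = 39.3%, Northgate 538/1074 = 50.1% → Northgate
Overall: Hilltop 1445/2433 = 59.4%, Northgate 1393/3199 = 43.5% → Hilltop
Northgate wins each student group but Hilltop wins overall — the comparison reverses. Northgate's students skew toward remedial, which has a lower base rate.

No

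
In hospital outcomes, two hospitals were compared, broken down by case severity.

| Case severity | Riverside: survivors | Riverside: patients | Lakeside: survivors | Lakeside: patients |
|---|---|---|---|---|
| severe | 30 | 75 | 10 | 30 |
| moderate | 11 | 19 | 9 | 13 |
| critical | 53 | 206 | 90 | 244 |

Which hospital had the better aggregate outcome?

Lakeside

Severe: Riverside 30/75 = 40.0%, Lakeside 10/30 = 33.3% → Riverside
Moderate: Riverside 11/19 = 57.9%, Lakeside 9/13 = 69.2% → Lakeside
Critical: Riverside 53/206 = 25.7%, Lakeside 90/244 = 36.9% → Lakeside
Overall: Riverside 94/300 = 31.3%, Lakeside 109/287 = 38.0% → Lakeside
(Neither sweeps every case group, but Lakeside has the higher pooled rate.)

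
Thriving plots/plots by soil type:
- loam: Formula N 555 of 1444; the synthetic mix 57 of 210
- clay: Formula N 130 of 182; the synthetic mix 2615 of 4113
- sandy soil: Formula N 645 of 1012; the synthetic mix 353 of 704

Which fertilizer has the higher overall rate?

the synthetic mix

Loam: Formula N 555/1444 = 38.4%, the synthetic mix 57/210 = 27.1% → Formula N
Clay: Formula N 130/182 = 71.4%, the synthetic mix 2615/4113 = 63.6% → Formula N
Sandy soil: Formula N 645/1012 = 63.7%, the synthetic mix 353/704 = 50.1% → Formula N
Overall: Formula N 1330/2638 = 50.4%, the synthetic mix 3025/5027 = 60.2% → the synthetic mix
(Formula N wins every soil group but the synthetic mix wins overall — Formula N's plots skew toward the low-rate loam group.)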